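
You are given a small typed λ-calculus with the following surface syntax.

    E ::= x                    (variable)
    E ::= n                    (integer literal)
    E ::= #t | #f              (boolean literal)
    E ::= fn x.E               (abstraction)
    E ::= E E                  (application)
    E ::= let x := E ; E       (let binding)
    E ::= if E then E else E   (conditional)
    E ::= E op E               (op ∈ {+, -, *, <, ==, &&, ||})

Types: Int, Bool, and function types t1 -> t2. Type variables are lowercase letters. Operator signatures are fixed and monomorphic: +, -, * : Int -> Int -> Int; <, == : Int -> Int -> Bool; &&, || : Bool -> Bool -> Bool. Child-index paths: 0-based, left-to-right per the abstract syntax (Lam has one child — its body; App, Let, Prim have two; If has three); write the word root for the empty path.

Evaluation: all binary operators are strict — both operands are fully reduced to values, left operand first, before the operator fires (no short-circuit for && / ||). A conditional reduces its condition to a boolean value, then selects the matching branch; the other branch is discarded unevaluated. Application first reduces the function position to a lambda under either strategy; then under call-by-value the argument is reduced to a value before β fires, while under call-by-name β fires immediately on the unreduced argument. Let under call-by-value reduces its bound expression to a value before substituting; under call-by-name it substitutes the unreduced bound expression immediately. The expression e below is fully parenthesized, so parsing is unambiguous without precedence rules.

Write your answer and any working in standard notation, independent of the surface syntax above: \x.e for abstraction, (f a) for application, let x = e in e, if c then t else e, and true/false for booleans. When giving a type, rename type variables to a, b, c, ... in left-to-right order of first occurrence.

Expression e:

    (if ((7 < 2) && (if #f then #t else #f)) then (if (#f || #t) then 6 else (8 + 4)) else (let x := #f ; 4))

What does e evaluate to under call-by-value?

Answer: 4

Working:
step 0: (if ((7 < 2) && (if false then true else false)) then (if (false || true) then 6 else (8 + 4)) else (let x = false in 4))
step 1: [delta@0.0] (if (false && (if false then true else false)) then (if (false || true) then 6 else (8 + 4)) else (let x = false in 4))
step 2: [if@0.1] (if (false && false) then (if (false || true) then 6 else (8 + 4)) else (let x = false in 4))
step 3: [delta@0] (if false then (if (false || true) then 6 else (8 + 4)) else (let x = false in 4))
step 4: [if@root] (let x = false in 4)
step 5: [let@root] 4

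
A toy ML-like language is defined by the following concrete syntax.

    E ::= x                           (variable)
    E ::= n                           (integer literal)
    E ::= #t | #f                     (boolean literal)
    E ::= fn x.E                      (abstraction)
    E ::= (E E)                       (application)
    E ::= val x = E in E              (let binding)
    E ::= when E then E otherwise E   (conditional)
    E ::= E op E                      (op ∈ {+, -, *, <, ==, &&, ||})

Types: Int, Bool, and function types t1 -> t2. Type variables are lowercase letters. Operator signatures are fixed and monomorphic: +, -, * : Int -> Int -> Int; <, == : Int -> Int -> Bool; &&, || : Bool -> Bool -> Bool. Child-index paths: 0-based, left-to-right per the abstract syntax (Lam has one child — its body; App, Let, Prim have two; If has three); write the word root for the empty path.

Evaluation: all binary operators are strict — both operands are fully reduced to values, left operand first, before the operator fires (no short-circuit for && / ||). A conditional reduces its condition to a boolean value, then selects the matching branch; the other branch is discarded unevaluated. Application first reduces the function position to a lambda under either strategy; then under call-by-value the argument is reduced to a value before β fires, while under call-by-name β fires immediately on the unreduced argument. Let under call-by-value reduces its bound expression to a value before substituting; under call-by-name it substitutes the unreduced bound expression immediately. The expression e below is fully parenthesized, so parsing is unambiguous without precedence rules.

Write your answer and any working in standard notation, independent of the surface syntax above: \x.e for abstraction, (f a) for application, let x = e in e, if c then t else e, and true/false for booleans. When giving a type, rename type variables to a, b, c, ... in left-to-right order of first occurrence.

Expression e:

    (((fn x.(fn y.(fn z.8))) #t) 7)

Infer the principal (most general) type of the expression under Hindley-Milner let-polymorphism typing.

Trace:
\z._ : c -> Int
\y._ : b -> c -> Int
\x._ : a -> b -> c -> Int
  unify a -> b -> c -> Int ~ Bool -> d
  unify a ~ Bool
  unify b -> c -> Int ~ d
_ _ : b -> c -> Int
  unify b -> c -> Int ~ Int -> e
  unify b ~ Int
  unify c -> Int ~ e
_ _ : c -> Int

Answer: a -> Int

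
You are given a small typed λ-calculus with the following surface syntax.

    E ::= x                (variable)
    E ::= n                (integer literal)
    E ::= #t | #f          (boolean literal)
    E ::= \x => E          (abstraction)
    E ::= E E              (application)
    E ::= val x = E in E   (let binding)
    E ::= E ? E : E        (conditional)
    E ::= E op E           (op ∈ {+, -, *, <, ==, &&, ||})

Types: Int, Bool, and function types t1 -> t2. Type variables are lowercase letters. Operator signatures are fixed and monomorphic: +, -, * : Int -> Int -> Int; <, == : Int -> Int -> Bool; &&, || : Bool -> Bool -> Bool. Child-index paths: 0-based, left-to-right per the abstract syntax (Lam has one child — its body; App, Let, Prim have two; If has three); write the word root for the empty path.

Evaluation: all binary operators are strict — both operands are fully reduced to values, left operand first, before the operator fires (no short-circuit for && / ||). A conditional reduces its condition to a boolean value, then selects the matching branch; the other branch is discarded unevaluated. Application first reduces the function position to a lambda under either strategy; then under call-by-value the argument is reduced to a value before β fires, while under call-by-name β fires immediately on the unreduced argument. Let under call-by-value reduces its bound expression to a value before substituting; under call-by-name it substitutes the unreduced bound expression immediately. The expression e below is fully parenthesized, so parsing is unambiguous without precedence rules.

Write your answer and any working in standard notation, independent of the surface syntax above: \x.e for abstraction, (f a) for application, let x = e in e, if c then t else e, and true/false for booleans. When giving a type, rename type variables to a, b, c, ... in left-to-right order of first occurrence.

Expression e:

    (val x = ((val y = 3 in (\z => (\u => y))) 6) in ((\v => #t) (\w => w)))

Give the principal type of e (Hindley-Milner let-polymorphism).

Answer: Bool

Derivation:
let y : Int
y : Int
\u._ : b -> Int
\z._ : a -> b -> Int
  unify a -> b -> Int ~ Int -> c
  unify a ~ Int
  unify b -> Int ~ c
_ _ : b -> Int
let x : forall. b -> Int
\v._ : d -> Bool
w : e
\w._ : e -> e
  unify d -> Bool ~ (e -> e) -> f
  unify d ~ e -> e
  unify Bool ~ f
_ _ : Bool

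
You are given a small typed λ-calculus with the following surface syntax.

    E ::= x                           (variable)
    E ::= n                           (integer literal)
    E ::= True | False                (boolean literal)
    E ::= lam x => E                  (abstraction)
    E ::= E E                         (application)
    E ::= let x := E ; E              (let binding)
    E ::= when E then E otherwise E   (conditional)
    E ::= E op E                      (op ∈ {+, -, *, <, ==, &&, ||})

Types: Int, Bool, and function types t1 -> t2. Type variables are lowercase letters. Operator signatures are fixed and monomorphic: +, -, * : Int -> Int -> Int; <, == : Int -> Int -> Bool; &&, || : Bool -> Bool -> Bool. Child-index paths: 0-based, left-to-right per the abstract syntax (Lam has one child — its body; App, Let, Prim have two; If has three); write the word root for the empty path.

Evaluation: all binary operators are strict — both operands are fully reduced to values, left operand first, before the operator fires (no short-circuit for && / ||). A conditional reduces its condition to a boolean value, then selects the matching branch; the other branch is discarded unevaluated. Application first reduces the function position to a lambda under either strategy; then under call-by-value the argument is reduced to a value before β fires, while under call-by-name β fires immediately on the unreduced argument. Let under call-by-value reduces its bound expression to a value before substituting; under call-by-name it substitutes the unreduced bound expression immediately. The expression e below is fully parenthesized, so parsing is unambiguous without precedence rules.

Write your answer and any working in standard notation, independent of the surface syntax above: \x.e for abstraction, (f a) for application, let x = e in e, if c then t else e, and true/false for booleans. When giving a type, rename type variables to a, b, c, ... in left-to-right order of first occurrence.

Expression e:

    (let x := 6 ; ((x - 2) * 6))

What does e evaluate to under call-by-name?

Answer: 24

Working:
step 0: (let x = 6 in ((x - 2) * 6))
step 1: [let@root] ((6 - 2) * 6)
step 2: [delta@0] (4 * 6)
step 3: [delta@root] 24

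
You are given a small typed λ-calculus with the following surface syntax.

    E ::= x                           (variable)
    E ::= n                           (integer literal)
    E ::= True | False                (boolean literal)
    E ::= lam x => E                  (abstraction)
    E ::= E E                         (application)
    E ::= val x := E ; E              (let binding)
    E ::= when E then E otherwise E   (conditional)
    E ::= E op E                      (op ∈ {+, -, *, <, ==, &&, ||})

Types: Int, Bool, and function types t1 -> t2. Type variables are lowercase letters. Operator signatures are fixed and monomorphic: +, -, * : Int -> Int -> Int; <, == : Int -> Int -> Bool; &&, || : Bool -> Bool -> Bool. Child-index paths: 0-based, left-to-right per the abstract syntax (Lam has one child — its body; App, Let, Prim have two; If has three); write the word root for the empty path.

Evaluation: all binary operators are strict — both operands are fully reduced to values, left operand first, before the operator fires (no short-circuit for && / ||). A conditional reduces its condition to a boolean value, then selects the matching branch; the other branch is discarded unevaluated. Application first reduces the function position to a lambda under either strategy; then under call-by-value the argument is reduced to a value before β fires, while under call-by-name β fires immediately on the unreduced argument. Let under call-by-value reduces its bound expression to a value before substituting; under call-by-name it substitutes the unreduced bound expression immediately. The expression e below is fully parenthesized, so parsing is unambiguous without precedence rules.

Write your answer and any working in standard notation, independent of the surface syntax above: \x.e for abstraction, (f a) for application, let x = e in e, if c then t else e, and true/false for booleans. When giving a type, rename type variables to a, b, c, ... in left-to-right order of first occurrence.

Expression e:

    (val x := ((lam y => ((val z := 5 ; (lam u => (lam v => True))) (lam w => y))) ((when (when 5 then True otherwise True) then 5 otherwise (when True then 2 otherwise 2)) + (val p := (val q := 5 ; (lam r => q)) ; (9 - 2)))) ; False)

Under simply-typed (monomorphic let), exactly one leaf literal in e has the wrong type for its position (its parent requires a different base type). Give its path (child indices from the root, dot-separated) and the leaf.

Trace:
let z : Int
\v._ : c -> Bool
\u._ : b -> c -> Bool
y : a
\w._ : d -> a
  unify b -> c -> Bool ~ (d -> a) -> e
  unify b ~ d -> a
  unify c -> Bool ~ e
_ _ : c -> Bool
\y._ : a -> c -> Bool
  unify Int ~ Bool
  FAIL: mismatch Int ~ Bool

Answer: 0.1.0.0.0 : 5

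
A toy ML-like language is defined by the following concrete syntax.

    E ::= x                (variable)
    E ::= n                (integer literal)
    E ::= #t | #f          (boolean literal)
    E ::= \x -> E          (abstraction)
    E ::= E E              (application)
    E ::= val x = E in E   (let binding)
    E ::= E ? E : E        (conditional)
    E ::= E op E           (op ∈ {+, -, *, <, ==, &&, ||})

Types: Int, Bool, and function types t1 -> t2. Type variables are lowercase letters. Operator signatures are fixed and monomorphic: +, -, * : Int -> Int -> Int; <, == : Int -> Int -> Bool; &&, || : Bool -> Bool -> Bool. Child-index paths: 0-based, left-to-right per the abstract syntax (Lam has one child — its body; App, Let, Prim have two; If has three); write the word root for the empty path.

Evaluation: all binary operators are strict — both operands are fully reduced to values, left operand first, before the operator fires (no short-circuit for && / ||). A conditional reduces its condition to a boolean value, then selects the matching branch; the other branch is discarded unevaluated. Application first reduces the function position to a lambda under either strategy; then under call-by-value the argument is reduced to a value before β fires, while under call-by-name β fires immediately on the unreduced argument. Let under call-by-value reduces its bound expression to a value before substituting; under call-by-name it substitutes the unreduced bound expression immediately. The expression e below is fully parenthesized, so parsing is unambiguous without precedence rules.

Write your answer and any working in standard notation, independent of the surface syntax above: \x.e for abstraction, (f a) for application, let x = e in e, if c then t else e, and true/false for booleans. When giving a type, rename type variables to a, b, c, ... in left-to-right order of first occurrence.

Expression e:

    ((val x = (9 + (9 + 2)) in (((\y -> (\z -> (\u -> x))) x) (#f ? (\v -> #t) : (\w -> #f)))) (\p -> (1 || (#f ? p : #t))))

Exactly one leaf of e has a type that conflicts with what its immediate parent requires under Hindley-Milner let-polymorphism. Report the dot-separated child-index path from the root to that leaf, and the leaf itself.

Trace:
  unify Int ~ Int
  unify Int ~ Int
  unify Int ~ Int
  unify Int ~ Int
let x : Int
x : Int
\u._ : c -> Int
\z._ : b -> c -> Int
\y._ : a -> b -> c -> Int
x : Int
  unify a -> b -> c -> Int ~ Int -> d
  unify a ~ Int
  unify b -> c -> Int ~ d
_ _ : b -> c -> Int
  unify Bool ~ Bool
\v._ : e -> Bool
\w._ : f -> Bool
  unify e -> Bool ~ f -> Bool
  unify e ~ f
  unify Bool ~ Bool
  unify b -> c -> Int ~ (f -> Bool) -> g
  unify b ~ f -> Bool
  unify c -> Int ~ g
_ _ : c -> Int
  unify Int ~ Bool
  FAIL: mismatch Int ~ Bool

Answer: 1.0.0 : 1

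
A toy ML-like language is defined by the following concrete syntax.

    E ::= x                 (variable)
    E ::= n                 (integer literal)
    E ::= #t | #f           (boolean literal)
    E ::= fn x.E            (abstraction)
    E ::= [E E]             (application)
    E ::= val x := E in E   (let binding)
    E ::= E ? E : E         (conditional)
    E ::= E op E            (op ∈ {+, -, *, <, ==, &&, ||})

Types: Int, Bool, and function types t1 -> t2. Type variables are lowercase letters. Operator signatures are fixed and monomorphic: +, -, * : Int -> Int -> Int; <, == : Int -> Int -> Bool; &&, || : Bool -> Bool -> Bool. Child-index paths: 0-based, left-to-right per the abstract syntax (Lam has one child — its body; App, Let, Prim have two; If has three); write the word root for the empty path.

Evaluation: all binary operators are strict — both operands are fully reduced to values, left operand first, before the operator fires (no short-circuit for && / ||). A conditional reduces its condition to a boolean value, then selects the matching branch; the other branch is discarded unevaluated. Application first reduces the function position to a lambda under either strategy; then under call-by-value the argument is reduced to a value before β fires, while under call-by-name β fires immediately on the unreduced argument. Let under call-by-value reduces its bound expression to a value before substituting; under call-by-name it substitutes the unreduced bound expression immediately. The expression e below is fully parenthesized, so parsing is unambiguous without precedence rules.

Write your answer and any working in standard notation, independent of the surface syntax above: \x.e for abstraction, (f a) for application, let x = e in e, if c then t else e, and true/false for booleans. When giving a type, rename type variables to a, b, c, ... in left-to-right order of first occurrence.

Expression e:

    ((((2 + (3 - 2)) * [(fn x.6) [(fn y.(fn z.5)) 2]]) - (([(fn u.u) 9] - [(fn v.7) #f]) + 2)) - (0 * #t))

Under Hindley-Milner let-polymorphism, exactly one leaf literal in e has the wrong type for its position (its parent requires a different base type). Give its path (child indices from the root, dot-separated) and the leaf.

Trace:
  unify Int ~ Int
  unify Int ~ Int
  unify Int ~ Int
  unify Int ~ Int
  unify Int ~ Int
\x._ : a -> Int
\z._ : c -> Int
\y._ : b -> c -> Int
  unify b -> c -> Int ~ Int -> d
  unify b ~ Int
  unify c -> Int ~ d
_ _ : c -> Int
  unify a -> Int ~ (c -> Int) -> e
  unify a ~ c -> Int
  unify Int ~ e
_ _ : Int
  unify Int ~ Int
  unify Int ~ Int
u : f
\u._ : f -> f
  unify f -> f ~ Int -> g
  unify f ~ Int
  unify Int ~ g
_ _ : Int
  unify Int ~ Int
\v._ : h -> Int
  unify h -> Int ~ Bool -> i
  unify h ~ Bool
  unify Int ~ i
_ _ : Int
  unify Int ~ Int
  unify Int ~ Int
  unify Int ~ Int
  unify Int ~ Int
  unify Int ~ Int
  unify Int ~ Int
  unify Bool ~ Int
  FAIL: mismatch Bool ~ Int

Answer: 1.1 : true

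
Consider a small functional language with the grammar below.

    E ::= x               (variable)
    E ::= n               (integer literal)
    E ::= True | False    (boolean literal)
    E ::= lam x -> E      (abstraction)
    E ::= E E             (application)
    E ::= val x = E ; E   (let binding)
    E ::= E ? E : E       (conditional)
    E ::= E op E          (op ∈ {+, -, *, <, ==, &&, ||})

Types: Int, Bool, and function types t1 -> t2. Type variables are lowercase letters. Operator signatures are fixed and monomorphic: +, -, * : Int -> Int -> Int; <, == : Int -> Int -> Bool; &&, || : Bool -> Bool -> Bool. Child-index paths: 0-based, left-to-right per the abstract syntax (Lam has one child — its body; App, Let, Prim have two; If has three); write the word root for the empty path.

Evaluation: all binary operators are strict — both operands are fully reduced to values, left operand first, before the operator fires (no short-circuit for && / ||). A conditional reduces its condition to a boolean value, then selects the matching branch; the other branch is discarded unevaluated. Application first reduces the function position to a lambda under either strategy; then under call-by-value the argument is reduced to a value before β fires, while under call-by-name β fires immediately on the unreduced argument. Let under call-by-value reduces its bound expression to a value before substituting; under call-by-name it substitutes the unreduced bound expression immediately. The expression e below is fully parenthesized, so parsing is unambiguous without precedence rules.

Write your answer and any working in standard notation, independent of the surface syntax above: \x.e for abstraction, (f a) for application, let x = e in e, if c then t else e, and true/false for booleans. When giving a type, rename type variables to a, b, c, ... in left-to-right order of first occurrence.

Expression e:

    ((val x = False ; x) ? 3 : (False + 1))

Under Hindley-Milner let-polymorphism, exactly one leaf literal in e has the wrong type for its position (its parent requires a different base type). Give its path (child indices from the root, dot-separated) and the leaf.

Answer: 2.0 : false

Derivation:
let x : Bool
x : Bool
  unify Bool ~ Bool
  unify Bool ~ Int
  FAIL: mismatch Bool ~ Int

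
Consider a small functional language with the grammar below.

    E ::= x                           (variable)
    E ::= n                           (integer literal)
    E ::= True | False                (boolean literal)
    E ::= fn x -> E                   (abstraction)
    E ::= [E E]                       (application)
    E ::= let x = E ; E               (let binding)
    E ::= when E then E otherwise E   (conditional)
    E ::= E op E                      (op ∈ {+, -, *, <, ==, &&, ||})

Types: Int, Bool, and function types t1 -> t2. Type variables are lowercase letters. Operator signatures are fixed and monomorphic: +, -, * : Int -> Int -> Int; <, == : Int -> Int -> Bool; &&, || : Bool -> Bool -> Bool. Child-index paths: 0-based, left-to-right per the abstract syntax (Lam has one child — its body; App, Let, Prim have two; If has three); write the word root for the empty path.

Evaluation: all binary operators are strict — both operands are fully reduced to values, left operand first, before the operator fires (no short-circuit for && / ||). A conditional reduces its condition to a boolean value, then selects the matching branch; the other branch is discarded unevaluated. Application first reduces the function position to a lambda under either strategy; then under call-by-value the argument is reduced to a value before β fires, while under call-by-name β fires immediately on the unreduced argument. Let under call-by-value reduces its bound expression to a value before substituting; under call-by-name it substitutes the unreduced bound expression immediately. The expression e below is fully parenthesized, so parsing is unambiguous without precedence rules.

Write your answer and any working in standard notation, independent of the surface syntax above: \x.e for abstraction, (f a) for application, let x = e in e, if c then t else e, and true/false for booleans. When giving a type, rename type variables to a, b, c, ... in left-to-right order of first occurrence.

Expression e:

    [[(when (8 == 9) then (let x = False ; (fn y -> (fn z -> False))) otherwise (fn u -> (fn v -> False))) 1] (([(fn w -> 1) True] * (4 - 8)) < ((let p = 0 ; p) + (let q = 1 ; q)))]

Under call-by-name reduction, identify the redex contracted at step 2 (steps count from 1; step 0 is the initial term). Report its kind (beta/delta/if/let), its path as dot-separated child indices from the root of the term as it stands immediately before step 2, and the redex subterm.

Answer: if at 0.0 : (if false then (let x = false in (\y.(\z.false))) else (\u.(\v.false)))

Working:
step 0: (((if (8 == 9) then (let x = false in (\y.(\z.false))) else (\u.(\v.false))) 1) ((((\w.1) true) * (4 - 8)) < ((let p = 0 in p) + (let q = 1 in q))))
step 1: [delta@0.0.0] (((if false then (let x = false in (\y.(\z.false))) else (\u.(\v.false))) 1) ((((\w.1) true) * (4 - 8)) < ((let p = 0 in p) + (let q = 1 in q))))
step 2: [if@0.0] (((\u.(\v.false)) 1) ((((\w.1) true) * (4 - 8)) < ((let p = 0 in p) + (let q = 1 in q))))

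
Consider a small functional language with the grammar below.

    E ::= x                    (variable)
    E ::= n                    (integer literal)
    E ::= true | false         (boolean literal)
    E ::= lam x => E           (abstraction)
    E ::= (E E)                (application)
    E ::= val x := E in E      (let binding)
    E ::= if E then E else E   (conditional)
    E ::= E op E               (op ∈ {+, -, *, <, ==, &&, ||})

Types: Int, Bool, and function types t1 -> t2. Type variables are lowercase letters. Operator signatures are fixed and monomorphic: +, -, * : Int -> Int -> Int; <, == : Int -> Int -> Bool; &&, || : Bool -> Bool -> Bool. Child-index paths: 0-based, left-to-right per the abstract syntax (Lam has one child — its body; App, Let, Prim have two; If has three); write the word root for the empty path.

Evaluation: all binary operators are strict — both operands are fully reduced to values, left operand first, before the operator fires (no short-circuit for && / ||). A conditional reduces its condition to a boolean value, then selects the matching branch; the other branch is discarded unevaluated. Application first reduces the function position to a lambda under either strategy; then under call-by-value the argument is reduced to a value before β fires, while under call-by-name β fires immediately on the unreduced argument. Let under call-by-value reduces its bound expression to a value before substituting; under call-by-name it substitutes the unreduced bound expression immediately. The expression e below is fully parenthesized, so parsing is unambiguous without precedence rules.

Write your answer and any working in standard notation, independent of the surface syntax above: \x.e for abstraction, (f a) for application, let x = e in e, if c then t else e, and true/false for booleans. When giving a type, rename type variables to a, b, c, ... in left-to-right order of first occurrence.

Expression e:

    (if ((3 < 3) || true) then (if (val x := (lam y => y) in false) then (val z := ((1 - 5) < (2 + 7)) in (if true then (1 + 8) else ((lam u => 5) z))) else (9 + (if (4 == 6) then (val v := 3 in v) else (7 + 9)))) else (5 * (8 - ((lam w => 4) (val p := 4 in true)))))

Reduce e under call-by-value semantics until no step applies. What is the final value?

Working:
step 0: (if ((3 < 3) || true) then (if (let x = (\y.y) in false) then (let z = ((1 - 5) < (2 + 7)) in (if true then (1 + 8) else ((\u.5) z))) else (9 + (if (4 == 6) then (let v = 3 in v) else (7 + 9)))) else (5 * (8 - ((\w.4) (let p = 4 in true)))))
step 1: [delta@0.0] (if (false || true) then (if (let x = (\y.y) in false) then (let z = ((1 - 5) < (2 + 7)) in (if true then (1 + 8) else ((\u.5) z))) else (9 + (if (4 == 6) then (let v = 3 in v) else (7 + 9)))) else (5 * (8 - ((\w.4) (let p = 4 in true)))))
step 2: [delta@0] (if true then (if (let x = (\y.y) in false) then (let z = ((1 - 5) < (2 + 7)) in (if true then (1 + 8) else ((\u.5) z))) else (9 + (if (4 == 6) then (let v = 3 in v) else (7 + 9)))) else (5 * (8 - ((\w.4) (let p = 4 in true)))))
step 3: [if@root] (if (let x = (\y.y) in false) then (let z = ((1 - 5) < (2 + 7)) in (if true then (1 + 8) else ((\u.5) z))) else (9 + (if (4 == 6) then (let v = 3 in v) else (7 + 9))))
step 4: [let@0] (if false then (let z = ((1 - 5) < (2 + 7)) in (if true then (1 + 8) else ((\u.5) z))) else (9 + (if (4 == 6) then (let v = 3 in v) else (7 + 9))))
step 5: [if@root] (9 + (if (4 == 6) then (let v = 3 in v) else (7 + 9)))
step 6: [delta@1.0] (9 + (if false then (let v = 3 in v) else (7 + 9)))
step 7: [if@1] (9 + (7 + 9))
step 8: [delta@1] (9 + 16)
step 9: [delta@root] 25

Answer: 25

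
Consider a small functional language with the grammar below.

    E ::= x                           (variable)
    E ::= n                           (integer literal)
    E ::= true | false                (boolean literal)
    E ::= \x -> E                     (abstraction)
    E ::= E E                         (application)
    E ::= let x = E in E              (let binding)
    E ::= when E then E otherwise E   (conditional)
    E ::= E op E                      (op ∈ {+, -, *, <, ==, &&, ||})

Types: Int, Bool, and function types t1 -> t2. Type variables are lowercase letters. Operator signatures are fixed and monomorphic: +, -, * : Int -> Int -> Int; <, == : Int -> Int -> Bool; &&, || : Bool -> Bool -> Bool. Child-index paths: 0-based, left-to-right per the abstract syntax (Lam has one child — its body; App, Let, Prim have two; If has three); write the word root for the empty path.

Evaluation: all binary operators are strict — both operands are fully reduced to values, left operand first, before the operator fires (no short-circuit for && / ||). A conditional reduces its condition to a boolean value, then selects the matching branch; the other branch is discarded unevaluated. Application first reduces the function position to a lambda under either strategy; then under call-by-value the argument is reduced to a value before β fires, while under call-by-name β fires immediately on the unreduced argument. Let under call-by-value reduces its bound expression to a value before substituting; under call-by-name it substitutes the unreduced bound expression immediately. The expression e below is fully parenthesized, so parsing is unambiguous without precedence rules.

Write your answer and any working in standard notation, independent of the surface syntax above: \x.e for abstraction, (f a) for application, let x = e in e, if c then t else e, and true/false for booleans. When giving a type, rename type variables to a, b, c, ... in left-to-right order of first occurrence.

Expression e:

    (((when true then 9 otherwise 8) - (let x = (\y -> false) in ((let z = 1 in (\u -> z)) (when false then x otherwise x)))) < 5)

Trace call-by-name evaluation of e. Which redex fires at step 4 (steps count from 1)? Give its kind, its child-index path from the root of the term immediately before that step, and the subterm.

Trace:
step 0: (((if true then 9 else 8) - (let x = (\y.false) in ((let z = 1 in (\u.z)) (if false then x else x)))) < 5)
step 1: [if@0.0] ((9 - (let x = (\y.false) in ((let z = 1 in (\u.z)) (if false then x else x)))) < 5)
step 2: [let@0.1] ((9 - ((let z = 1 in (\u.z)) (if false then (\y.false) else (\y.false)))) < 5)
step 3: [let@0.1.0] ((9 - ((\u.1) (if false then (\y.false) else (\y.false)))) < 5)
step 4: [beta@0.1] ((9 - 1) < 5)

Answer: beta at 0.1 : ((\u.1) (if false then (\y.false) else (\y.false)))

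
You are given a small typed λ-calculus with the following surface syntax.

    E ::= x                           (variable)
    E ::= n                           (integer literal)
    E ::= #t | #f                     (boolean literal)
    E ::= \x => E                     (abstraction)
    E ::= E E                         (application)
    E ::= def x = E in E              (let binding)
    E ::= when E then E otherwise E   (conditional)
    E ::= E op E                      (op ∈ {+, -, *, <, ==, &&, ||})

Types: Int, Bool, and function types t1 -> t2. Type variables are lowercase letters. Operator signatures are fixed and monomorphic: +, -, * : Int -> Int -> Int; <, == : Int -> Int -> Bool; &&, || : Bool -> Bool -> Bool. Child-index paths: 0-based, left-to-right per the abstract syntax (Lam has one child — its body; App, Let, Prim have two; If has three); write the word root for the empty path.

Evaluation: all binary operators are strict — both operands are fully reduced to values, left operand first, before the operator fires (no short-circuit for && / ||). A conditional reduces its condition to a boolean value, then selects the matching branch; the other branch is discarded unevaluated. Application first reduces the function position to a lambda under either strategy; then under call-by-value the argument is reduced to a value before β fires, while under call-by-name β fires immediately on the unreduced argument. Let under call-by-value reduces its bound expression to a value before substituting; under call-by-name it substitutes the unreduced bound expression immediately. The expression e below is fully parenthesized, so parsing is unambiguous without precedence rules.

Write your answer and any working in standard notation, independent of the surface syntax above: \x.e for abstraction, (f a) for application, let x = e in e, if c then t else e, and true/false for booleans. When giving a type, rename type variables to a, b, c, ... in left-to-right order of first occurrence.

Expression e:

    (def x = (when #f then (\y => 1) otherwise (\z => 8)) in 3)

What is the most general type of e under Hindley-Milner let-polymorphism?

Derivation:
  unify Bool ~ Bool
\y._ : a -> Int
\z._ : b -> Int
  unify a -> Int ~ b -> Int
  unify a ~ b
  unify Int ~ Int
let x : forall. b -> Int

Answer: Int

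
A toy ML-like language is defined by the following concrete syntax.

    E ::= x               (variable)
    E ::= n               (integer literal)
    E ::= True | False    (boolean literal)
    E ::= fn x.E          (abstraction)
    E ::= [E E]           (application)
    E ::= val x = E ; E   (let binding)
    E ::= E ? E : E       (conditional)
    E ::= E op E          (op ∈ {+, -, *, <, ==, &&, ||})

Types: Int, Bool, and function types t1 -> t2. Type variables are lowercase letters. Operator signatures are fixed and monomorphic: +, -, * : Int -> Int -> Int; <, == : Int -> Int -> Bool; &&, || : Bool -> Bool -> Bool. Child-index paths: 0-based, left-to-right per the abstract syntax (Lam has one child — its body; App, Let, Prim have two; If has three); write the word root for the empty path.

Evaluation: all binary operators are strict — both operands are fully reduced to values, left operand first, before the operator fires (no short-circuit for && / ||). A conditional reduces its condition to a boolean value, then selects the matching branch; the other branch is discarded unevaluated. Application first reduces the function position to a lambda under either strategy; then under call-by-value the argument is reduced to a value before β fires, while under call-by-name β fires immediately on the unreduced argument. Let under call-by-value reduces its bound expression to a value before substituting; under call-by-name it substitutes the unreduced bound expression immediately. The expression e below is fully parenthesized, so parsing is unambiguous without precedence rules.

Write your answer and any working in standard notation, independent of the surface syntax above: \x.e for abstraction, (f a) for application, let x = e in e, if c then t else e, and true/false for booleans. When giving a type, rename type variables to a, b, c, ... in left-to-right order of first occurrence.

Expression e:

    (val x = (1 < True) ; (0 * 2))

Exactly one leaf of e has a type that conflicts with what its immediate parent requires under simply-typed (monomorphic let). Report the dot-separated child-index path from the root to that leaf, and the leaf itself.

Trace:
  unify Int ~ Int
  unify Bool ~ Int
  FAIL: mismatch Bool ~ Int

Answer: 0.1 : true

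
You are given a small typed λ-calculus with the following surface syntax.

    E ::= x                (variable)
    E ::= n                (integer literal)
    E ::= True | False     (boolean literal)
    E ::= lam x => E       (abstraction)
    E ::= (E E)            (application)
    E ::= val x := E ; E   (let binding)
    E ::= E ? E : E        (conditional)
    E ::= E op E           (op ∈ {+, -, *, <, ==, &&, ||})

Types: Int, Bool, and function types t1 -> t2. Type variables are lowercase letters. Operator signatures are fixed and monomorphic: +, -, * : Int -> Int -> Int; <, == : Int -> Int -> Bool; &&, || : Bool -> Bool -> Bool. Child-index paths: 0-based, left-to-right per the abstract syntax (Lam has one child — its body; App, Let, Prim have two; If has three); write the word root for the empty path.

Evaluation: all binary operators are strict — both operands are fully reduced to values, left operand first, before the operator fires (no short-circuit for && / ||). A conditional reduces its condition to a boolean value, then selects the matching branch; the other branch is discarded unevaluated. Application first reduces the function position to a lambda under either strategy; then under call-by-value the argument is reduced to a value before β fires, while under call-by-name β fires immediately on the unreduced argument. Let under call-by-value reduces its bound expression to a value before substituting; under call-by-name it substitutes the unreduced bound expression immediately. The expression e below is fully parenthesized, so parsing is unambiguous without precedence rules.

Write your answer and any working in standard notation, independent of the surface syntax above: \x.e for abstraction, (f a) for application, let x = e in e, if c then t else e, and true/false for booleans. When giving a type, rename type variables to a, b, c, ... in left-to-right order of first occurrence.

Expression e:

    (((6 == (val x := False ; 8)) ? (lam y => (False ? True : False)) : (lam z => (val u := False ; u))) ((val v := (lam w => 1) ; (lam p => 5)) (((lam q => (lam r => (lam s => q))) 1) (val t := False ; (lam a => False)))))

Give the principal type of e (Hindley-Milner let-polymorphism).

Trace:
  unify Int ~ Int
let x : Bool
  unify Int ~ Int
  unify Bool ~ Bool
  unify Bool ~ Bool
  unify Bool ~ Bool
\y._ : a -> Bool
let u : Bool
u : Bool
\z._ : b -> Bool
  unify a -> Bool ~ b -> Bool
  unify a ~ b
  unify Bool ~ Bool
\w._ : c -> Int
let v : forall. c -> Int
\p._ : d -> Int
q : e
\s._ : g -> e
\r._ : f -> g -> e
\q._ : e -> f -> g -> e
  unify e -> f -> g -> e ~ Int -> h
  unify e ~ Int
  unify f -> g -> Int ~ h
_ _ : f -> g -> Int
let t : Bool
\a._ : i -> Bool
  unify f -> g -> Int ~ (i -> Bool) -> j
  unify f ~ i -> Bool
  unify g -> Int ~ j
_ _ : g -> Int
  unify d -> Int ~ (g -> Int) -> k
  unify d ~ g -> Int
  unify Int ~ k
_ _ : Int
  unify b -> Bool ~ Int -> l
  unify b ~ Int
  unify Bool ~ l
_ _ : Bool

Answer: Bool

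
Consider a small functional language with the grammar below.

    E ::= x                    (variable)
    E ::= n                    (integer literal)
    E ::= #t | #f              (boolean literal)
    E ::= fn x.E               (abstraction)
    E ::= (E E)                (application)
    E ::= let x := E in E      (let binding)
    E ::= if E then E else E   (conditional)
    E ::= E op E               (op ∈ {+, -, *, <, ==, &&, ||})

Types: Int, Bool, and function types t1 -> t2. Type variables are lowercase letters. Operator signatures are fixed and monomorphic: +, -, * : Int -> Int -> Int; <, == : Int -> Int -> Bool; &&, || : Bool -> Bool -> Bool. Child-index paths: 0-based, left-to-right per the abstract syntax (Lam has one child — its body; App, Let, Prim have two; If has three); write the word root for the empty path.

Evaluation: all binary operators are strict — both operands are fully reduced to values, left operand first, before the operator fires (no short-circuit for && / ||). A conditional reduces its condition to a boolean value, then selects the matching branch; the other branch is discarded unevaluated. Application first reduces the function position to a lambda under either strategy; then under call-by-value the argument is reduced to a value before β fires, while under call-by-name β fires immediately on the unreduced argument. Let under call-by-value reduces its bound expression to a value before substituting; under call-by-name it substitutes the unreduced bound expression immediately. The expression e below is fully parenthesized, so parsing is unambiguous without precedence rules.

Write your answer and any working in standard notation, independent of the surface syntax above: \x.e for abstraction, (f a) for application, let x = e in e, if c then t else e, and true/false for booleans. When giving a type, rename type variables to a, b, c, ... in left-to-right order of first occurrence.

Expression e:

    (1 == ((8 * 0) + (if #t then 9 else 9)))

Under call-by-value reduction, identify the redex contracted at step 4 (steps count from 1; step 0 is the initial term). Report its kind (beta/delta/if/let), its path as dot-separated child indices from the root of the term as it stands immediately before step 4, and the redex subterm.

Trace:
step 0: (1 == ((8 * 0) + (if true then 9 else 9)))
step 1: [delta@1.0] (1 == (0 + (if true then 9 else 9)))
step 2: [if@1.1] (1 == (0 + 9))
step 3: [delta@1] (1 == 9)
step 4: [delta@root] false

Answer: delta at root : (1 == 9)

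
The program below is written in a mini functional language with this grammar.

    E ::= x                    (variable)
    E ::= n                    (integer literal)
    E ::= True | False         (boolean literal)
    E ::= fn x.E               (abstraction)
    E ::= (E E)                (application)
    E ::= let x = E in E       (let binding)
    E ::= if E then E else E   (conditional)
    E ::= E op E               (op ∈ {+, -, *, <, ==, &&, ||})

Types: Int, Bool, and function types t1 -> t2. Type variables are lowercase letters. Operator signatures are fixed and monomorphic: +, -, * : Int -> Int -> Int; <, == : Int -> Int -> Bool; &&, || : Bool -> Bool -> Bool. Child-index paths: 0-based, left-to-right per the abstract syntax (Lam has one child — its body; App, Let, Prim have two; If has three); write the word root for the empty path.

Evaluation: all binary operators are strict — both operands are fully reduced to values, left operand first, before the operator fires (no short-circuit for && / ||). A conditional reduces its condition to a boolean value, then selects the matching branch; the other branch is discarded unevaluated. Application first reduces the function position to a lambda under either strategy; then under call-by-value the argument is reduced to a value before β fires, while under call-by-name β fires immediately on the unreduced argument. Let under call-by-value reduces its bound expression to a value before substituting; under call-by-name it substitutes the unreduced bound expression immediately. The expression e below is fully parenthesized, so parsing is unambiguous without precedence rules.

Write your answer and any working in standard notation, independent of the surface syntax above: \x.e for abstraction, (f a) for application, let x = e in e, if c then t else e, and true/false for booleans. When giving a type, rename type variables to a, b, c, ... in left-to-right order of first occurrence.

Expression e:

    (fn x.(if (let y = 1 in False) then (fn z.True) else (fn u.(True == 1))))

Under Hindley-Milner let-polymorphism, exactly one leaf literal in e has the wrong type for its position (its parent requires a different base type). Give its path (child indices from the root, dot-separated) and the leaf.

Working:
let y : Int
  unify Bool ~ Bool
\z._ : b -> Bool
  unify Bool ~ Int
  FAIL: mismatch Bool ~ Int

Answer: 0.2.0.0 : true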